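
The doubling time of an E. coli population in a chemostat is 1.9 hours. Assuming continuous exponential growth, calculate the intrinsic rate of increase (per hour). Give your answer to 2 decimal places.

r = ln(2)/t_d = 0.6931/1.9 = 0.36481.

0.36 per hour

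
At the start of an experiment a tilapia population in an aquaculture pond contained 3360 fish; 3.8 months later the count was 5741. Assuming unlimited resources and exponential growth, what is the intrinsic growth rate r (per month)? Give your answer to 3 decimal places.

0.141 per month

From N(t) = N₀·e^(rt): e^(r·3.8) = 5741/3360 = 1.7086.
r·3.8 = ln(1.7086) = 0.53569, so r = 0.53569/3.8 = 0.14097.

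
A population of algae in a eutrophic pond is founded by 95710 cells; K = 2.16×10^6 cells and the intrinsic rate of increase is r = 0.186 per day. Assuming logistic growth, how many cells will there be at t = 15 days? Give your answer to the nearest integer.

A = (K − N₀)/N₀ = (2.16×10^6 − 95710)/95710 = 21.568.
N(t) = K/(1 + A·e^(−rt)) = 2.16×10^6/(1 + 21.568×e^(−0.186×15)).
e^(−2.79) = 0.061421; denominator = 1 + 21.568×0.061421 = 2.3247.
N = 2.16×10^6/2.3247 = 929135.

929135 cells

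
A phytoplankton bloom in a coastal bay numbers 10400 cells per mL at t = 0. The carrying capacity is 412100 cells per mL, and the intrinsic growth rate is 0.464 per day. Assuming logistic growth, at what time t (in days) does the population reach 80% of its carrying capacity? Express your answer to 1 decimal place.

10.9 days

A = (K − N₀)/N₀ = (412100 − 10400)/10400 = 38.625.
Solve 412100/(1 + 38.625·e^(−0.464t)) = 329680: 1 + 38.625·e^(−0.464t) = 1.25, so e^(−0.464t) = 0.00647249.
−0.464·t = ln(0.00647249) = -5.0402, so t = 5.0402/0.464 = 10.862.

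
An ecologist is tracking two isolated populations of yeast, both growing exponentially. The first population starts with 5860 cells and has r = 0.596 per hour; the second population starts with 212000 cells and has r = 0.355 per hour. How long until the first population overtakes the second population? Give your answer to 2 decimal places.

Set 5860·e^(0.596t) = 212000·e^(0.355t).
e^((0.596 − 0.355)t) = 212000/5860 → e^(0.241·t) = 36.177.
0.241·t = ln(36.177) = 3.5884, so t = 3.5884/0.241 = 14.89.

14.89 hours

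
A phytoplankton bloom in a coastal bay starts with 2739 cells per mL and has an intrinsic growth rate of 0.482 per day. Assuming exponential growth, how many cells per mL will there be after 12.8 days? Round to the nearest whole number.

1309228 cells per mL

N(t) = N₀·e^(rt) = 2739 × e^(0.482×12.8) = 2739 × e^6.17.
e^6.17 ≈ 477.99, so N ≈ 2739 × 477.99 = 1.309228×10^6.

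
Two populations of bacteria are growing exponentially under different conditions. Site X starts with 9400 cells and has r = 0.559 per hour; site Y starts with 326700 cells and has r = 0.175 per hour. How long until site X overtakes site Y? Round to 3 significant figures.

9.24 hours

Set 9400·e^(0.559t) = 326700·e^(0.175t).
e^((0.559 − 0.175)t) = 326700/9400 → e^(0.384·t) = 34.755.
0.384·t = ln(34.755) = 3.5483, so t = 3.5483/0.384 = 9.2404.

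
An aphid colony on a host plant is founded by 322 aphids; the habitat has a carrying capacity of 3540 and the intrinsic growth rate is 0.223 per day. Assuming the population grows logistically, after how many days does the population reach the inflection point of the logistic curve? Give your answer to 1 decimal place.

Logistic growth is fastest at N = K/2 = 1770.
A = (K − N₀)/N₀ = 9.9938. Set K/(1 + A·e^(−rt)) = K/2 → A·e^(−rt) = 1.
e^(−0.223t) = 1/9.9938 = 0.100062, so t = ln(9.9938)/0.223 = 2.302/0.223 = 10.323.

10.3 days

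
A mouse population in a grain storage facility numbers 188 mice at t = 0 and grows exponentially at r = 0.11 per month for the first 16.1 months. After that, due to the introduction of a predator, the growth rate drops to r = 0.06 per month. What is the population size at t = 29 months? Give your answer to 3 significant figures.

2400 mice

Phase 1: N(16.1) = 188·e^(0.11×16.1) = 188·e^1.771 = 1104.82.
Phase 2 runs for 29 − 16.1 = 12.9 months at r = 0.06.
N(29) = 1104.82·e^(0.06×12.9) = 1104.82·e^0.774 = 2395.73.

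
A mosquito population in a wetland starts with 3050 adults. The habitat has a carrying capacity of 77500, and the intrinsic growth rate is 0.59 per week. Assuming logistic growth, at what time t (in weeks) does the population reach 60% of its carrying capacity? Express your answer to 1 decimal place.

6.1 weeks

A = (K − N₀)/N₀ = (77500 − 3050)/3050 = 24.41.
Solve 77500/(1 + 24.41·e^(−0.59t)) = 46500: 1 + 24.41·e^(−0.59t) = 1.6667, so e^(−0.59t) = 0.0273114.
−0.59·t = ln(0.0273114) = -3.6005, so t = 3.6005/0.59 = 6.1025.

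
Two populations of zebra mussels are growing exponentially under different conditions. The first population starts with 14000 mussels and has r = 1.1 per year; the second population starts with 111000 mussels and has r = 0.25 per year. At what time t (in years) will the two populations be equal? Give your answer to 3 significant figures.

Set 14000·e^(1.1t) = 111000·e^(0.25t).
e^((1.1 − 0.25)t) = 111000/14000 → e^(0.85·t) = 7.9286.
0.85·t = ln(7.9286) = 2.0705, so t = 2.0705/0.85 = 2.4359.

2.44 years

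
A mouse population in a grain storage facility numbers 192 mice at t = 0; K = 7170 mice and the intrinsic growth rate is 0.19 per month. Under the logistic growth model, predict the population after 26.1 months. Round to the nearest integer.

5713 mice

A = (K − N₀)/N₀ = (7170 − 192)/192 = 36.344.
N(t) = K/(1 + A·e^(−rt)) = 7170/(1 + 36.344×e^(−0.19×26.1)).
e^(−4.959) = 0.0070199; denominator = 1 + 36.344×0.0070199 = 1.2551.
N = 7170/1.2551 = 5712.55.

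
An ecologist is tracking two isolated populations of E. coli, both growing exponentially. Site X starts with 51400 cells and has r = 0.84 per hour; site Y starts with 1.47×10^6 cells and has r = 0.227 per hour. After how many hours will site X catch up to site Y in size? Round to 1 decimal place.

Set 51400·e^(0.84t) = 1.47×10^6·e^(0.227t).
e^((0.84 − 0.227)t) = 1.47×10^6/51400 → e^(0.613·t) = 28.599.
0.613·t = ln(28.599) = 3.3534, so t = 3.3534/0.613 = 5.4704.

5.5 hours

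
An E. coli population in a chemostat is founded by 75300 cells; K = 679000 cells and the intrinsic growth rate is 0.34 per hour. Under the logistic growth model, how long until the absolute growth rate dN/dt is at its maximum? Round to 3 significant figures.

6.12 hours

Logistic growth is fastest at N = K/2 = 339500.
A = (K − N₀)/N₀ = 8.0173. Set K/(1 + A·e^(−rt)) = K/2 → A·e^(−rt) = 1.
e^(−0.34t) = 1/8.0173 = 0.124731, so t = ln(8.0173)/0.34 = 2.0816/0.34 = 6.1223.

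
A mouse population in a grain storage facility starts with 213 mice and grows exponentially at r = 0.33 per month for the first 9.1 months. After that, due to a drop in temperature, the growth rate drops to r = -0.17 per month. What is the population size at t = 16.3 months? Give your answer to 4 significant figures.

1262 mice

Phase 1: N(9.1) = 213·e^(0.33×9.1) = 213·e^3.003 = 4291.07.
Phase 2 runs for 16.3 − 9.1 = 7.2 months at r = -0.17.
N(16.3) = 4291.07·e^(-0.17×7.2) = 4291.07·e^-1.224 = 1261.8.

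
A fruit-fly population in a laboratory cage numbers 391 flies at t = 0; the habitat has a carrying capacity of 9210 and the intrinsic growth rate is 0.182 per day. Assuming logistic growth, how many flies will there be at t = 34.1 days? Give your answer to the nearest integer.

A = (K − N₀)/N₀ = (9210 − 391)/391 = 22.555.
N(t) = K/(1 + A·e^(−rt)) = 9210/(1 + 22.555×e^(−0.182×34.1)).
e^(−6.206) = 0.0020169; denominator = 1 + 22.555×0.0020169 = 1.0455.
N = 9210/1.0455 = 8809.26.

8809 flies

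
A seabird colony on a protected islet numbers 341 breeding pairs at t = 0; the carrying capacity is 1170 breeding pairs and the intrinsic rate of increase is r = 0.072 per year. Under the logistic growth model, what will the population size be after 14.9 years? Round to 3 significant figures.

A = (K − N₀)/N₀ = (1170 − 341)/341 = 2.4311.
N(t) = K/(1 + A·e^(−rt)) = 1170/(1 + 2.4311×e^(−0.072×14.9)).
e^(−1.073) = 0.34205; denominator = 1 + 2.4311×0.34205 = 1.8316.
N = 1170/1.8316 = 638.803.

639 breeding pairs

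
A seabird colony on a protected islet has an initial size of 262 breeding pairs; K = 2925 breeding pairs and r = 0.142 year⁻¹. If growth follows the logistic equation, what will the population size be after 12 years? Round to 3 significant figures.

1030 breeding pairs

A = (K − N₀)/N₀ = (2925 − 262)/262 = 10.164.
N(t) = K/(1 + A·e^(−rt)) = 2925/(1 + 10.164×e^(−0.142×12)).
e^(−1.704) = 0.18195; denominator = 1 + 10.164×0.18195 = 2.8494.
N = 2925/2.8494 = 1026.53.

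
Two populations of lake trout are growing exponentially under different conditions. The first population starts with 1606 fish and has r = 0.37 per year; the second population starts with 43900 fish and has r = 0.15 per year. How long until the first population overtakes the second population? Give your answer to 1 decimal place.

Set 1606·e^(0.37t) = 43900·e^(0.15t).
e^((0.37 − 0.15)t) = 43900/1606 → e^(0.22·t) = 27.335.
0.22·t = ln(27.335) = 3.3082, so t = 3.3082/0.22 = 15.037.

15.0 years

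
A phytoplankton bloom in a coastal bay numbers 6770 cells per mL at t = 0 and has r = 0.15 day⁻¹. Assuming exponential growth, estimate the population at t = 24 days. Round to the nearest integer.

247770 cells per mL

N(t) = N₀·e^(rt) = 6770 × e^(0.15×24) = 6770 × e^3.6.
e^3.6 ≈ 36.598, so N ≈ 6770 × 36.598 = 247770.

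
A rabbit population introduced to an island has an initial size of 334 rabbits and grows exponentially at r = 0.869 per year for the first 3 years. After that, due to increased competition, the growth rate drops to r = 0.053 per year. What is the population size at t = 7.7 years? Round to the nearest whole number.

Phase 1: N(3) = 334·e^(0.869×3) = 334·e^2.607 = 4528.48.
Phase 2 runs for 7.7 − 3 = 4.7 years at r = 0.053.
N(7.7) = 4528.48·e^(0.053×4.7) = 4528.48·e^0.2491 = 5809.45.

5809 rabbits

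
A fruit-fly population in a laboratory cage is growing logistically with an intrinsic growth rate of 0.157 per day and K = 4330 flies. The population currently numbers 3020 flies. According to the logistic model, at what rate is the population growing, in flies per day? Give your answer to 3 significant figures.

143 flies per day

dN/dt = rN(1 − N/K) = 0.157 × 3020 × (1 − 3020/4330).
1 − 3020/4330 = 0.30254; dN/dt = 0.157 × 3020 × 0.30254 = 143.45.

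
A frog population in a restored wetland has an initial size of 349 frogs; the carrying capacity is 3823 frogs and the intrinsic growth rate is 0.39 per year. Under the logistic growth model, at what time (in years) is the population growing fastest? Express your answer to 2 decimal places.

Logistic growth is fastest at N = K/2 = 1911.5.
A = (K − N₀)/N₀ = 9.9542. Set K/(1 + A·e^(−rt)) = K/2 → A·e^(−rt) = 1.
e^(−0.39t) = 1/9.9542 = 0.100461, so t = ln(9.9542)/0.39 = 2.298/0.39 = 5.8923.

5.89 years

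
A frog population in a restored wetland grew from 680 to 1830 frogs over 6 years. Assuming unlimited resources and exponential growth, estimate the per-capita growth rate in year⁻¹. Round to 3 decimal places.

From N(t) = N₀·e^(rt): e^(r·6) = 1830/680 = 2.6912.
r·6 = ln(2.6912) = 0.98998, so r = 0.98998/6 = 0.165.

0.165 per year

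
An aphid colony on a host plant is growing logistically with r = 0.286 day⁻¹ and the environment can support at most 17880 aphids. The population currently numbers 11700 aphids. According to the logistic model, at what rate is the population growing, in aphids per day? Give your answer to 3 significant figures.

dN/dt = rN(1 − N/K) = 0.286 × 11700 × (1 − 11700/17880).
1 − 11700/17880 = 0.34564; dN/dt = 0.286 × 11700 × 0.34564 = 1156.6.

1160 aphids per day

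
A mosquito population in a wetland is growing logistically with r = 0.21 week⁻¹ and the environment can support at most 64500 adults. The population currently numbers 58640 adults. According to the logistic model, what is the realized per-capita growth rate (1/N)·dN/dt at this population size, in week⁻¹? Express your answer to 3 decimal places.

(1/N)·dN/dt = r(1 − N/K) = 0.21 × (1 − 58640/64500).
= 0.21 × 0.090853 = 0.019079.

0.019 per week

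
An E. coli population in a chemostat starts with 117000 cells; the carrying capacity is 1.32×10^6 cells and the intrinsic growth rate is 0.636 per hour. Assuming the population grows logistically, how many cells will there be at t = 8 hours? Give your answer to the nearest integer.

A = (K − N₀)/N₀ = (1.32×10^6 − 117000)/117000 = 10.282.
N(t) = K/(1 + A·e^(−rt)) = 1.32×10^6/(1 + 10.282×e^(−0.636×8)).
e^(−5.088) = 0.0061703; denominator = 1 + 10.282×0.0061703 = 1.0634.
N = 1.32×10^6/1.0634 = 1.24125×10^6.

1241250 cells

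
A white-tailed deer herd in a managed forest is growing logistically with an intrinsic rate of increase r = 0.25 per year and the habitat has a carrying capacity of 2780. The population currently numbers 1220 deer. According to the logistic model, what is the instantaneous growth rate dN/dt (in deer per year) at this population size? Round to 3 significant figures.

dN/dt = rN(1 − N/K) = 0.25 × 1220 × (1 − 1220/2780).
1 − 1220/2780 = 0.56115; dN/dt = 0.25 × 1220 × 0.56115 = 171.15.

171 deer per year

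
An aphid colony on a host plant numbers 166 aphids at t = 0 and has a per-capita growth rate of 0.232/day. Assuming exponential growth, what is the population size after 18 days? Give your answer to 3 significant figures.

N(t) = N₀·e^(rt) = 166 × e^(0.232×18) = 166 × e^4.176.
e^4.176 ≈ 65.105, so N ≈ 166 × 65.105 = 10807.4.

10800 aphids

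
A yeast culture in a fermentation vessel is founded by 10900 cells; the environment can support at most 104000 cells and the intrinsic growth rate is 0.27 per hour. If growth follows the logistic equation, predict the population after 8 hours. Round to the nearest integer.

A = (K − N₀)/N₀ = (104000 − 10900)/10900 = 8.5413.
N(t) = K/(1 + A·e^(−rt)) = 104000/(1 + 8.5413×e^(−0.27×8)).
e^(−2.16) = 0.11533; denominator = 1 + 8.5413×0.11533 = 1.985.
N = 104000/1.985 = 52392.3.

52392 cells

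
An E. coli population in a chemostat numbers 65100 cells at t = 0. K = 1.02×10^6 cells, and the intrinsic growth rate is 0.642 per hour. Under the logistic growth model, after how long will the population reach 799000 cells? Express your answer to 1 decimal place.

A = (K − N₀)/N₀ = (1.02×10^6 − 65100)/65100 = 14.668.
Solve 1.02×10^6/(1 + 14.668·e^(−0.642t)) = 799000: 1 + 14.668·e^(−0.642t) = 1.2766, so e^(−0.642t) = 0.0188568.
−0.642·t = ln(0.0188568) = -3.9709, so t = 3.9709/0.642 = 6.1852.

6.2 hours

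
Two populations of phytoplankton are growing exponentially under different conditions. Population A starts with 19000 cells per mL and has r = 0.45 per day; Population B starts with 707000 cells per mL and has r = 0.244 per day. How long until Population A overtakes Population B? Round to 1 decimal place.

Set 19000·e^(0.45t) = 707000·e^(0.244t).
e^((0.45 − 0.244)t) = 707000/19000 → e^(0.206·t) = 37.211.
0.206·t = ln(37.211) = 3.6166, so t = 3.6166/0.206 = 17.556.

17.6 days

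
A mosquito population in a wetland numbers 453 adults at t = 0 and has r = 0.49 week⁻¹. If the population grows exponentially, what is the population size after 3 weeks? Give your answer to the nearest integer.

1970 adults

N(t) = N₀·e^(rt) = 453 × e^(0.49×3) = 453 × e^1.47.
e^1.47 ≈ 4.3492, so N ≈ 453 × 4.3492 = 1970.2.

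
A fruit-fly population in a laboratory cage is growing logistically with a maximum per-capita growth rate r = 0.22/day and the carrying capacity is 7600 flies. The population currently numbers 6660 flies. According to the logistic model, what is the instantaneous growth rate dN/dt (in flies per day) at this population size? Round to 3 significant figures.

dN/dt = rN(1 − N/K) = 0.22 × 6660 × (1 − 6660/7600).
1 − 6660/7600 = 0.12368; dN/dt = 0.22 × 6660 × 0.12368 = 181.22.

181 flies per day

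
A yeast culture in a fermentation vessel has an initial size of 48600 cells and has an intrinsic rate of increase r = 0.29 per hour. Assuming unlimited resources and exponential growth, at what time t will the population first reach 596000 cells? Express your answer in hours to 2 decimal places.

8.64 hours

Set N₀·e^(rt) = 596000: e^(0.29·t) = 596000/48600 = 12.263.
0.29·t = ln(12.263) = 2.5066, so t = 2.5066/0.29 = 8.6435.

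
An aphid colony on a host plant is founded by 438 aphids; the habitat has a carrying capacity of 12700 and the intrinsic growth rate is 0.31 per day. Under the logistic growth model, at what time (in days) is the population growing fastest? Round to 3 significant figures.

Logistic growth is fastest at N = K/2 = 6350.
A = (K − N₀)/N₀ = 27.995. Set K/(1 + A·e^(−rt)) = K/2 → A·e^(−rt) = 1.
e^(−0.31t) = 1/27.995 = 0.0357201, so t = ln(27.995)/0.31 = 3.332/0.31 = 10.749.

10.7 days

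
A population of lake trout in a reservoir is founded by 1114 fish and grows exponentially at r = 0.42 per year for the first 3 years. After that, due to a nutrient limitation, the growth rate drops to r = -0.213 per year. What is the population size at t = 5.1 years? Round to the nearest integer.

2511 fish

Phase 1: N(3) = 1114·e^(0.42×3) = 1114·e^1.26 = 3927.32.
Phase 2 runs for 5.1 − 3 = 2.1 years at r = -0.213.
N(5.1) = 3927.32·e^(-0.213×2.1) = 3927.32·e^-0.4473 = 2510.94.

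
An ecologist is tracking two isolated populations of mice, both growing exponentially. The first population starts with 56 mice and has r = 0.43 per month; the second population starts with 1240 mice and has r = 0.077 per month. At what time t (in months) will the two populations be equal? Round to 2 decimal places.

Set 56·e^(0.43t) = 1240·e^(0.077t).
e^((0.43 − 0.077)t) = 1240/56 → e^(0.353·t) = 22.143.
0.353·t = ln(22.143) = 3.0975, so t = 3.0975/0.353 = 8.7748.

8.77 months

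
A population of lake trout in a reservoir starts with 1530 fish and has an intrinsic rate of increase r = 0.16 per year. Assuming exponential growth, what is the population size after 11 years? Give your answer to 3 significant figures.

8890 fish

N(t) = N₀·e^(rt) = 1530 × e^(0.16×11) = 1530 × e^1.76.
e^1.76 ≈ 5.8124, so N ≈ 1530 × 5.8124 = 8893.03.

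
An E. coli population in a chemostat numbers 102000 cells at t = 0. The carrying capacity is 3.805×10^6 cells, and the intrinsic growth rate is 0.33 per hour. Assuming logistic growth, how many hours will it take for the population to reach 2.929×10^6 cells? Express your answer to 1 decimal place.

14.5 hours

A = (K − N₀)/N₀ = (3.805×10^6 − 102000)/102000 = 36.304.
Solve 3.805×10^6/(1 + 36.304·e^(−0.33t)) = 2.929×10^6: 1 + 36.304·e^(−0.33t) = 1.2991, so e^(−0.33t) = 0.00823818.
−0.33·t = ln(0.00823818) = -4.799, so t = 4.799/0.33 = 14.542.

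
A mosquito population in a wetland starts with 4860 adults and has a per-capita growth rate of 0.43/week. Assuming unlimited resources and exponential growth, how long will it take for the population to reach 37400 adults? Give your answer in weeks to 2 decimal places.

4.75 weeks

Set N₀·e^(rt) = 37400: e^(0.43·t) = 37400/4860 = 7.6955.
0.43·t = ln(7.6955) = 2.0406, so t = 2.0406/0.43 = 4.7457.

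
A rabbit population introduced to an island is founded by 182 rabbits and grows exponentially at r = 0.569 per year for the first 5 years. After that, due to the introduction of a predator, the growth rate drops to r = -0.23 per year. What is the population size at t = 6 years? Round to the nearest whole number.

Phase 1: N(5) = 182·e^(0.569×5) = 182·e^2.845 = 3130.68.
Phase 2 runs for 6 − 5 = 1 years at r = -0.23.
N(6) = 3130.68·e^(-0.23×1) = 3130.68·e^-0.23 = 2487.43.

2487 rabbits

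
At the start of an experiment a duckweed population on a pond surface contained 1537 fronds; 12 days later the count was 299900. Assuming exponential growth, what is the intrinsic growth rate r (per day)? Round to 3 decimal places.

From N(t) = N₀·e^(rt): e^(r·12) = 299900/1537 = 195.12.
r·12 = ln(195.12) = 5.2736, so r = 5.2736/12 = 0.43947.

0.439 per day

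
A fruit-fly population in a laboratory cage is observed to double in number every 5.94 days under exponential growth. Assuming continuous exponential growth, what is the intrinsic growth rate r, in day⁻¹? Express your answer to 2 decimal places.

r = ln(2)/t_d = 0.6931/5.94 = 0.11669.

0.12 per day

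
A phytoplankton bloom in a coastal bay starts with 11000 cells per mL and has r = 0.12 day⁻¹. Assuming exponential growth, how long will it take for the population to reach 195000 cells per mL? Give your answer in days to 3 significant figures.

Set N₀·e^(rt) = 195000: e^(0.12·t) = 195000/11000 = 17.727.
0.12·t = ln(17.727) = 2.8751, so t = 2.8751/0.12 = 23.959.

24.0 days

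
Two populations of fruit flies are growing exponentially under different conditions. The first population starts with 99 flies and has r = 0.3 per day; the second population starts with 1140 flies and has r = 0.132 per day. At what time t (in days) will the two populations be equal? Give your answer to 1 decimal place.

Set 99·e^(0.3t) = 1140·e^(0.132t).
e^((0.3 − 0.132)t) = 1140/99 → e^(0.168·t) = 11.515.
0.168·t = ln(11.515) = 2.4437, so t = 2.4437/0.168 = 14.546.

14.5 days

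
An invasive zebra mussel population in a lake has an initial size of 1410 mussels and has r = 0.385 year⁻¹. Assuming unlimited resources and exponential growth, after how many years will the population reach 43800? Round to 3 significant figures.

Set N₀·e^(rt) = 43800: e^(0.385·t) = 43800/1410 = 31.064.
0.385·t = ln(31.064) = 3.436, so t = 3.436/0.385 = 8.9248.

8.92 years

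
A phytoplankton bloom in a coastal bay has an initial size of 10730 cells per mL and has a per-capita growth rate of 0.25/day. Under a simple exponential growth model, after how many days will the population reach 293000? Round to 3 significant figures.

Set N₀·e^(rt) = 293000: e^(0.25·t) = 293000/10730 = 27.307.
0.25·t = ln(27.307) = 3.3071, so t = 3.3071/0.25 = 13.229.

13.2 days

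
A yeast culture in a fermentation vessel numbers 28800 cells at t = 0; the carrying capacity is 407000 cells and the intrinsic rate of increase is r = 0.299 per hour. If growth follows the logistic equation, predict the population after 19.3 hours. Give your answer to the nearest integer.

A = (K − N₀)/N₀ = (407000 − 28800)/28800 = 13.132.
N(t) = K/(1 + A·e^(−rt)) = 407000/(1 + 13.132×e^(−0.299×19.3)).
e^(−5.771) = 0.0031176; denominator = 1 + 13.132×0.0031176 = 1.0409.
N = 407000/1.0409 = 390993.

390993 cells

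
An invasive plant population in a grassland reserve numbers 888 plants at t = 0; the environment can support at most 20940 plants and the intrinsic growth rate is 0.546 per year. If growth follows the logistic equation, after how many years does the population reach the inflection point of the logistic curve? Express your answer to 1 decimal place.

5.7 years

Logistic growth is fastest at N = K/2 = 10470.
A = (K − N₀)/N₀ = 22.581. Set K/(1 + A·e^(−rt)) = K/2 → A·e^(−rt) = 1.
e^(−0.546t) = 1/22.581 = 0.0442849, so t = ln(22.581)/0.546 = 3.1171/0.546 = 5.709.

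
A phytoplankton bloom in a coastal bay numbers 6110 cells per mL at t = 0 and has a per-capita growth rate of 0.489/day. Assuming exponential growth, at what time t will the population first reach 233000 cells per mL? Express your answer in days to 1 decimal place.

Set N₀·e^(rt) = 233000: e^(0.489·t) = 233000/6110 = 38.134.
0.489·t = ln(38.134) = 3.6411, so t = 3.6411/0.489 = 7.446.

7.4 days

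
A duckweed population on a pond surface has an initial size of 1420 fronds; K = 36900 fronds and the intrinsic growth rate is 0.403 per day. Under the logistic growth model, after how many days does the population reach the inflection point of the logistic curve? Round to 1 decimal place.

Logistic growth is fastest at N = K/2 = 18450.
A = (K − N₀)/N₀ = 24.986. Set K/(1 + A·e^(−rt)) = K/2 → A·e^(−rt) = 1.
e^(−0.403t) = 1/24.986 = 0.0400225, so t = ln(24.986)/0.403 = 3.2183/0.403 = 7.9859.

8.0 days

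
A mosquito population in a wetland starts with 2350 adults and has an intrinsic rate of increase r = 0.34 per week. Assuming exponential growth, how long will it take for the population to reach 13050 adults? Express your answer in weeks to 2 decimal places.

5.04 weeks

Set N₀·e^(rt) = 13050: e^(0.34·t) = 13050/2350 = 5.5532.
0.34·t = ln(5.5532) = 1.7144, so t = 1.7144/0.34 = 5.0423.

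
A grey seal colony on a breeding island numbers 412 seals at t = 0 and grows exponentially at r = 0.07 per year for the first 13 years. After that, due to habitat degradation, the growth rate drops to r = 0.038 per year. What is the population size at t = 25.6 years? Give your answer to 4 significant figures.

Phase 1: N(13) = 412·e^(0.07×13) = 412·e^0.91 = 1023.54.
Phase 2 runs for 25.6 − 13 = 12.6 years at r = 0.038.
N(25.6) = 1023.54·e^(0.038×12.6) = 1023.54·e^0.4788 = 1652.13.

1652 seals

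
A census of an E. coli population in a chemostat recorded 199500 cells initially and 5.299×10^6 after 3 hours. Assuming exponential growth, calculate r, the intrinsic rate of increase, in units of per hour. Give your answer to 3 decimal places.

From N(t) = N₀·e^(rt): e^(r·3) = 5.299×10^6/199500 = 26.561.
r·3 = ln(26.561) = 3.2795, so r = 3.2795/3 = 1.0932.

1.093 per hour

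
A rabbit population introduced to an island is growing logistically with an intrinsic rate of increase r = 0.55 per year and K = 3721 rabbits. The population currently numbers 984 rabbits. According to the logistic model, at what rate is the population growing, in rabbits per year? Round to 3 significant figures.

dN/dt = rN(1 − N/K) = 0.55 × 984 × (1 − 984/3721).
1 − 984/3721 = 0.73555; dN/dt = 0.55 × 984 × 0.73555 = 398.08.

398 rabbits per year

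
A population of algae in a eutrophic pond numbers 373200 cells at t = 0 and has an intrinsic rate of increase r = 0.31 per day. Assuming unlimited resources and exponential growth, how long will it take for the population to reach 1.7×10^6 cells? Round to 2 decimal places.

4.89 days

Set N₀·e^(rt) = 1.7×10^6: e^(0.31·t) = 1.7×10^6/373200 = 4.5552.
0.31·t = ln(4.5552) = 1.5163, so t = 1.5163/0.31 = 4.8912.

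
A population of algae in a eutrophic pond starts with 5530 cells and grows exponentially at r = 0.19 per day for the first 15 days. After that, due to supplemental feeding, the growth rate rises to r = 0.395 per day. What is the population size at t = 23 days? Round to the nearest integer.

Phase 1: N(15) = 5530·e^(0.19×15) = 5530·e^2.85 = 95601.4.
Phase 2 runs for 23 − 15 = 8 days at r = 0.395.
N(23) = 95601.4·e^(0.395×8) = 95601.4·e^3.16 = 2.253383×10^6.

2253383 cells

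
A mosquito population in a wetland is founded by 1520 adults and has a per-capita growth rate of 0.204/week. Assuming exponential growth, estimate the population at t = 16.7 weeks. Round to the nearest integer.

N(t) = N₀·e^(rt) = 1520 × e^(0.204×16.7) = 1520 × e^3.407.
e^3.407 ≈ 30.169, so N ≈ 1520 × 30.169 = 45856.2.

45856 adults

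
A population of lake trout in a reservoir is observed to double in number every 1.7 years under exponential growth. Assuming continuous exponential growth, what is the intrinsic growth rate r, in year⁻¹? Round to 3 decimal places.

r = ln(2)/t_d = 0.6931/1.7 = 0.40773.

0.408 per year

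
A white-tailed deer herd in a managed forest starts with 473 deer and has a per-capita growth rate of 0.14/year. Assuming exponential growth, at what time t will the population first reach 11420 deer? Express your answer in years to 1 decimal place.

Set N₀·e^(rt) = 11420: e^(0.14·t) = 11420/473 = 24.144.
0.14·t = ln(24.144) = 3.184, so t = 3.184/0.14 = 22.743.

22.7 years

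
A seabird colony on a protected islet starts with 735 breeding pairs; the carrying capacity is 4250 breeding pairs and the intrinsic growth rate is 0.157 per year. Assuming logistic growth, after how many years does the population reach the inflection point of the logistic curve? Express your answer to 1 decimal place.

Logistic growth is fastest at N = K/2 = 2125.
A = (K − N₀)/N₀ = 4.7823. Set K/(1 + A·e^(−rt)) = K/2 → A·e^(−rt) = 1.
e^(−0.157t) = 1/4.7823 = 0.209104, so t = ln(4.7823)/0.157 = 1.5649/0.157 = 9.9677.

10.0 years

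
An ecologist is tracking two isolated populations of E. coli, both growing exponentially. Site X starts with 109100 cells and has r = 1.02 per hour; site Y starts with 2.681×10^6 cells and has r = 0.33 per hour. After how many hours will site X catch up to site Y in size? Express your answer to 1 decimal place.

4.6 hours

Set 109100·e^(1.02t) = 2.681×10^6·e^(0.33t).
e^((1.02 − 0.33)t) = 2.681×10^6/109100 → e^(0.69·t) = 24.574.
0.69·t = ln(24.574) = 3.2017, so t = 3.2017/0.69 = 4.6401.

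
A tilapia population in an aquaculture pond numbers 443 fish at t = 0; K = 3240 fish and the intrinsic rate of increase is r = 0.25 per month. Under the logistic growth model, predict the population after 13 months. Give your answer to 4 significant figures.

A = (K − N₀)/N₀ = (3240 − 443)/443 = 6.3138.
N(t) = K/(1 + A·e^(−rt)) = 3240/(1 + 6.3138×e^(−0.25×13)).
e^(−3.25) = 0.038774; denominator = 1 + 6.3138×0.038774 = 1.2448.
N = 3240/1.2448 = 2602.8.

2603 fish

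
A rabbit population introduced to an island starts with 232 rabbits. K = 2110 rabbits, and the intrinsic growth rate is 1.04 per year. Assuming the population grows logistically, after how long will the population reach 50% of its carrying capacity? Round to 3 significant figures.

2.01 years

A = (K − N₀)/N₀ = (2110 − 232)/232 = 8.0948.
Solve 2110/(1 + 8.0948·e^(−1.04t)) = 1055: 1 + 8.0948·e^(−1.04t) = 2, so e^(−1.04t) = 0.123536.
−1.04·t = ln(0.123536) = -2.0912, so t = 2.0912/1.04 = 2.0108.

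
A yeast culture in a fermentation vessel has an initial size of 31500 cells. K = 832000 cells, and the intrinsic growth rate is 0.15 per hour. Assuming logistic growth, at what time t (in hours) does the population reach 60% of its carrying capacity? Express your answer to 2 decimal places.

A = (K − N₀)/N₀ = (832000 − 31500)/31500 = 25.413.
Solve 832000/(1 + 25.413·e^(−0.15t)) = 499200: 1 + 25.413·e^(−0.15t) = 1.6667, so e^(−0.15t) = 0.0262336.
−0.15·t = ln(0.0262336) = -3.6407, so t = 3.6407/0.15 = 24.271.

24.27 hours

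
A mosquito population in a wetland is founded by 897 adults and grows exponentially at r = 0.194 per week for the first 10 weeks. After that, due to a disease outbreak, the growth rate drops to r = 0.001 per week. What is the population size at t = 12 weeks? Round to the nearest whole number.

6254 adults

Phase 1: N(10) = 897·e^(0.194×10) = 897·e^1.94 = 6242.
Phase 2 runs for 12 − 10 = 2 weeks at r = 0.001.
N(12) = 6242·e^(0.001×2) = 6242·e^0.002 = 6254.5.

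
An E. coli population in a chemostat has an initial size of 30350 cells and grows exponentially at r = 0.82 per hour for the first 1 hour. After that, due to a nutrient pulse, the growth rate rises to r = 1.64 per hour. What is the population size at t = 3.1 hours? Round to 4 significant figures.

Phase 1: N(1) = 30350·e^(0.82×1) = 30350·e^0.82 = 68909.7.
Phase 2 runs for 3.1 − 1 = 2.1 hours at r = 1.64.
N(3.1) = 68909.7·e^(1.64×2.1) = 68909.7·e^3.444 = 2.157697×10^6.

2158000 cells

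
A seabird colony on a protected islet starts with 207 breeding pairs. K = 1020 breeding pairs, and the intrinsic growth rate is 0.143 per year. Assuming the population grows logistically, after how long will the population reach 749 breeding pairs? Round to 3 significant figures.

A = (K − N₀)/N₀ = (1020 − 207)/207 = 3.9275.
Solve 1020/(1 + 3.9275·e^(−0.143t)) = 749: 1 + 3.9275·e^(−0.143t) = 1.3618, so e^(−0.143t) = 0.0921228.
−0.143·t = ln(0.0921228) = -2.3846, so t = 2.3846/0.143 = 16.676.

16.7 years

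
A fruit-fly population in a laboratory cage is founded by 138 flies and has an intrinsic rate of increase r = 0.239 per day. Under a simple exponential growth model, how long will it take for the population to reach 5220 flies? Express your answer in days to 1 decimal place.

Set N₀·e^(rt) = 5220: e^(0.239·t) = 5220/138 = 37.826.
0.239·t = ln(37.826) = 3.633, so t = 3.633/0.239 = 15.201.

15.2 days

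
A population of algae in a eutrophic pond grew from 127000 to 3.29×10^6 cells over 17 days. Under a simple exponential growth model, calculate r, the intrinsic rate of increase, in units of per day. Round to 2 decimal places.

0.19 per day

From N(t) = N₀·e^(rt): e^(r·17) = 3.29×10^6/127000 = 25.906.
r·17 = ln(25.906) = 3.2545, so r = 3.2545/17 = 0.19144.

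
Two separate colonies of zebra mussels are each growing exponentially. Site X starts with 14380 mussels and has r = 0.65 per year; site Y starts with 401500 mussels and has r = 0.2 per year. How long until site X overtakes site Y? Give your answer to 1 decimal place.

7.4 years

Set 14380·e^(0.65t) = 401500·e^(0.2t).
e^((0.65 − 0.2)t) = 401500/14380 → e^(0.45·t) = 27.921.
0.45·t = ln(27.921) = 3.3294, so t = 3.3294/0.45 = 7.3986.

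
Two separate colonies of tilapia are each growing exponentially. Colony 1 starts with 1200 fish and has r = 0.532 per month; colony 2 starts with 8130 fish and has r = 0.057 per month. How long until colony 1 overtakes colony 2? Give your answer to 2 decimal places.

Set 1200·e^(0.532t) = 8130·e^(0.057t).
e^((0.532 − 0.057)t) = 8130/1200 → e^(0.475·t) = 6.775.
0.475·t = ln(6.775) = 1.9132, so t = 1.9132/0.475 = 4.0279.

4.03 months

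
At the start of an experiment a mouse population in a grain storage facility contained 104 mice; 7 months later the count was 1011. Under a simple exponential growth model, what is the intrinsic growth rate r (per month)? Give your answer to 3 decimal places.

0.325 per month

From N(t) = N₀·e^(rt): e^(r·7) = 1011/104 = 9.7212.
r·7 = ln(9.7212) = 2.2743, so r = 2.2743/7 = 0.3249.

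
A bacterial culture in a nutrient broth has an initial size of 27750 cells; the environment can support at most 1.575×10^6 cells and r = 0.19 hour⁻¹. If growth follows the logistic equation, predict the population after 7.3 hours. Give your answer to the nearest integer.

105497 cells

A = (K − N₀)/N₀ = (1.575×10^6 − 27750)/27750 = 55.757.
N(t) = K/(1 + A·e^(−rt)) = 1.575×10^6/(1 + 55.757×e^(−0.19×7.3)).
e^(−1.387) = 0.24982; denominator = 1 + 55.757×0.24982 = 14.929.
N = 1.575×10^6/14.929 = 105497.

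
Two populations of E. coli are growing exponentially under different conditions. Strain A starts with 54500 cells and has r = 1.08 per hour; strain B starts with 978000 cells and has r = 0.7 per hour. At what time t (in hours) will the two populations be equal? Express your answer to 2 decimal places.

Set 54500·e^(1.08t) = 978000·e^(0.7t).
e^((1.08 − 0.7)t) = 978000/54500 → e^(0.38·t) = 17.945.
0.38·t = ln(17.945) = 2.8873, so t = 2.8873/0.38 = 7.5982.

7.60 hours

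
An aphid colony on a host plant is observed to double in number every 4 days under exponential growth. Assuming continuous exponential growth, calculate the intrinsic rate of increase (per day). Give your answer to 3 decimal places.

r = ln(2)/t_d = 0.6931/4 = 0.17329.

0.173 per day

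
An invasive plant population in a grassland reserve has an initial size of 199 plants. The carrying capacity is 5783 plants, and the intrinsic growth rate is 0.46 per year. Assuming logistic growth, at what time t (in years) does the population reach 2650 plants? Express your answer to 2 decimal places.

A = (K − N₀)/N₀ = (5783 − 199)/199 = 28.06.
Solve 5783/(1 + 28.06·e^(−0.46t)) = 2650: 1 + 28.06·e^(−0.46t) = 2.1823, so e^(−0.46t) = 0.042133.
−0.46·t = ln(0.042133) = -3.1669, so t = 3.1669/0.46 = 6.8846.

6.88 years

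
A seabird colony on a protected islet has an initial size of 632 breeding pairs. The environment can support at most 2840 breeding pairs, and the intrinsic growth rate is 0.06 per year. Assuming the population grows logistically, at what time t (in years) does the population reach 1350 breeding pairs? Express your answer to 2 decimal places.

A = (K − N₀)/N₀ = (2840 − 632)/632 = 3.4937.
Solve 2840/(1 + 3.4937·e^(−0.06t)) = 1350: 1 + 3.4937·e^(−0.06t) = 2.1037, so e^(−0.06t) = 0.315915.
−0.06·t = ln(0.315915) = -1.1523, so t = 1.1523/0.06 = 19.205.

19.20 years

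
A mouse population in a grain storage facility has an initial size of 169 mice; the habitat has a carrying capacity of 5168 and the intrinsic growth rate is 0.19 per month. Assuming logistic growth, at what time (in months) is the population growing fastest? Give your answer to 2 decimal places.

Logistic growth is fastest at N = K/2 = 2584.
A = (K − N₀)/N₀ = 29.58. Set K/(1 + A·e^(−rt)) = K/2 → A·e^(−rt) = 1.
e^(−0.19t) = 1/29.58 = 0.0338068, so t = ln(29.58)/0.19 = 3.3871/0.19 = 17.827.

17.83 months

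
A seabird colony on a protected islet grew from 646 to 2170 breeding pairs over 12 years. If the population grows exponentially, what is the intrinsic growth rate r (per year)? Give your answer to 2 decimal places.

From N(t) = N₀·e^(rt): e^(r·12) = 2170/646 = 3.3591.
r·12 = ln(3.3591) = 1.2117, so r = 1.2117/12 = 0.10097.

0.10 per year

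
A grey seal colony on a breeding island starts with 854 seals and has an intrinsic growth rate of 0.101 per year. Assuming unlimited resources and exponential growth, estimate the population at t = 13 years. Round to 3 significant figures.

3170 seals

N(t) = N₀·e^(rt) = 854 × e^(0.101×13) = 854 × e^1.313.
e^1.313 ≈ 3.7173, so N ≈ 854 × 3.7173 = 3174.58.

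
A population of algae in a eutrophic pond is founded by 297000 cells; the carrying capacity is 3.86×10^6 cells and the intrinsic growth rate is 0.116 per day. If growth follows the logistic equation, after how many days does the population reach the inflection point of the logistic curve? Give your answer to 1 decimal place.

21.4 days

Logistic growth is fastest at N = K/2 = 1.93×10^6.
A = (K − N₀)/N₀ = 11.997. Set K/(1 + A·e^(−rt)) = K/2 → A·e^(−rt) = 1.
e^(−0.116t) = 1/11.997 = 0.0833567, so t = ln(11.997)/0.116 = 2.4846/0.116 = 21.419.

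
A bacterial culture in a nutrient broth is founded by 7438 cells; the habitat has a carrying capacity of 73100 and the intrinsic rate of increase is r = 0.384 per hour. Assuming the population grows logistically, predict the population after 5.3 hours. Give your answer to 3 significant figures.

A = (K − N₀)/N₀ = (73100 − 7438)/7438 = 8.8279.
N(t) = K/(1 + A·e^(−rt)) = 73100/(1 + 8.8279×e^(−0.384×5.3)).
e^(−2.035) = 0.13065; denominator = 1 + 8.8279×0.13065 = 2.1534.
N = 73100/2.1534 = 33946.2.

33900 cells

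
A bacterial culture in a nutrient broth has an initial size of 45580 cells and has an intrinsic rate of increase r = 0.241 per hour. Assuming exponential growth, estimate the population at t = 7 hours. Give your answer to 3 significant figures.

246000 cells

N(t) = N₀·e^(rt) = 45580 × e^(0.241×7) = 45580 × e^1.687.
e^1.687 ≈ 5.4032, so N ≈ 45580 × 5.4032 = 246280.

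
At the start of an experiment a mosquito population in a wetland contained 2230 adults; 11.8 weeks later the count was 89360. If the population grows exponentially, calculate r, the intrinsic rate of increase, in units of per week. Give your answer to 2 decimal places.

From N(t) = N₀·e^(rt): e^(r·11.8) = 89360/2230 = 40.072.
r·11.8 = ln(40.072) = 3.6907, so r = 3.6907/11.8 = 0.31277.

0.31 per week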